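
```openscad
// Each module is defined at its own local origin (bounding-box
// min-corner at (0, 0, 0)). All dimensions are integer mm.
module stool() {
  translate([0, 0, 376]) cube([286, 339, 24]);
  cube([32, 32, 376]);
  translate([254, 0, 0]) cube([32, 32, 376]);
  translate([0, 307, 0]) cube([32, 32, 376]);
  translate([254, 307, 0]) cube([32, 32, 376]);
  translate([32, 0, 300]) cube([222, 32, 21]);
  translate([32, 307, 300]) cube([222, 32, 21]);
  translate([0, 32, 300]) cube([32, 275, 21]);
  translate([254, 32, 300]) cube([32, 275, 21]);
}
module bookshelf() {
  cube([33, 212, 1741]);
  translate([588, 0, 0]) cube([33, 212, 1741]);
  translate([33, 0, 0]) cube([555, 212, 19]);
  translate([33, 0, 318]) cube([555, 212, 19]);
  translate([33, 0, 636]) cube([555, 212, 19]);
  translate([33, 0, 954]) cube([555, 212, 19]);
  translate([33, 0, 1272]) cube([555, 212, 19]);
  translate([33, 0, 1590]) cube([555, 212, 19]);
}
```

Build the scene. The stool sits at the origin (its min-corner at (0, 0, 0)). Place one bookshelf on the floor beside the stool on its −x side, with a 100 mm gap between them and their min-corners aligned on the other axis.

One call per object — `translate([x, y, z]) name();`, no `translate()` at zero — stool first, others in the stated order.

stool();
translate([-721, 0, 0]) bookshelf();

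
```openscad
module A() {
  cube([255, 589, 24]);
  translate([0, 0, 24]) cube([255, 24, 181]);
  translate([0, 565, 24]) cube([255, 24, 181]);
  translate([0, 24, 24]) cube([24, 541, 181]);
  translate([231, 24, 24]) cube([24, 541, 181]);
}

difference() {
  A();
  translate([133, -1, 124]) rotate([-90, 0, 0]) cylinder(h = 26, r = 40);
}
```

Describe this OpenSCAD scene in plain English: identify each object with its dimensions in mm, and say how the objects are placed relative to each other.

A is an open-topped rectangular box: outside dimensions 255×589×205 mm, with a uniform wall and base thickness of 24 mm. The base is a full 255×589 slab on the floor; four walls sit on top of the base. The front and back walls (the −y and +y sides) span the full width; the two side walls fit between them.

The open box has a circular hole of radius 40 mm through its front wall, centred at (x = 133, z = 124).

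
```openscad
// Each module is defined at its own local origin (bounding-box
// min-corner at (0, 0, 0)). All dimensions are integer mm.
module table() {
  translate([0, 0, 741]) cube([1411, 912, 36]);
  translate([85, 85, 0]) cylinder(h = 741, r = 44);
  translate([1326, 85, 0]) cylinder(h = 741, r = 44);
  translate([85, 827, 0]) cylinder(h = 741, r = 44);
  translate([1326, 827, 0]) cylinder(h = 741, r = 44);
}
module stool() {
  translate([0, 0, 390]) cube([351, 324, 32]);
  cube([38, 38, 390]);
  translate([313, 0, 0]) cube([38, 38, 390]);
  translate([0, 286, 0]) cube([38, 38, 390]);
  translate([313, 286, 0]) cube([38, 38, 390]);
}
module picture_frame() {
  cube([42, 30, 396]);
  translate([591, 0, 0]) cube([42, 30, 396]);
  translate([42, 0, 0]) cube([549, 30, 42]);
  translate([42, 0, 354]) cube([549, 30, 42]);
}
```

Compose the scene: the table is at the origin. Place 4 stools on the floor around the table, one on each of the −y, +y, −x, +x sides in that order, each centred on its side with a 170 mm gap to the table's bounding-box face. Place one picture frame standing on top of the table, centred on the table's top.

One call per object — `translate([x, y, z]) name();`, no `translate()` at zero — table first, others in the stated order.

table();
translate([530, -494, 0]) stool();
translate([530, 1082, 0]) stool();
translate([-521, 294, 0]) stool();
translate([1581, 294, 0]) stool();
translate([389, 441, 777]) picture_frame();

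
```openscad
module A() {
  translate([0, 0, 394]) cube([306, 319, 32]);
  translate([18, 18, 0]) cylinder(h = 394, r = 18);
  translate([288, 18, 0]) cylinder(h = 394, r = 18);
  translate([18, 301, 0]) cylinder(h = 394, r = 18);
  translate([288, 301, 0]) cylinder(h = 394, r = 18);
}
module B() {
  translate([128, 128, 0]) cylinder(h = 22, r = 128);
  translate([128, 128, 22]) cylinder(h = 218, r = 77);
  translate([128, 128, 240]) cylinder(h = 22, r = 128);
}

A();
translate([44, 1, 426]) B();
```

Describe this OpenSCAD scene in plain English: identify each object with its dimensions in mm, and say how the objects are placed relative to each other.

A is a four-legged stool. The seat is a 306×319×32 mm slab whose top surface is at z = 426 mm; four round legs, each 36 mm in diameter, run from the floor (z = 0) to the underside of the seat, each leg's axis is inset half a diameter from the nearest pair of seat edges (so the leg's bounding box is flush with the corner).

B is a spool: two coaxial disc flanges of radius 128 mm and thickness 22 mm, joined by a core cylinder of radius 77 mm and height 218 mm. The lower flange rests on z = 0 and the three cylinders share a vertical axis.

The spool is on top of the stool.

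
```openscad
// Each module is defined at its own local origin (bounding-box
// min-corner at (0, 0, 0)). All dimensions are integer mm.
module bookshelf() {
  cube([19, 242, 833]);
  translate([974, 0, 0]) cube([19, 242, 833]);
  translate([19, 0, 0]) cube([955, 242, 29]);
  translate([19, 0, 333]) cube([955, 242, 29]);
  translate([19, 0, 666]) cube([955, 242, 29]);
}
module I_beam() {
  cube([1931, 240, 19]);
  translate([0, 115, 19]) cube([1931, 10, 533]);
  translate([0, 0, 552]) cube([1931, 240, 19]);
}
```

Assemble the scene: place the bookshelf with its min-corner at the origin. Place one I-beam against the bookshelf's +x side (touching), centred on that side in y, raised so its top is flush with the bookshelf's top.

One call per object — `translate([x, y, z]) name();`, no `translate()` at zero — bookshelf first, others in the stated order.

bookshelf();
translate([993, 1, 262]) I_beam();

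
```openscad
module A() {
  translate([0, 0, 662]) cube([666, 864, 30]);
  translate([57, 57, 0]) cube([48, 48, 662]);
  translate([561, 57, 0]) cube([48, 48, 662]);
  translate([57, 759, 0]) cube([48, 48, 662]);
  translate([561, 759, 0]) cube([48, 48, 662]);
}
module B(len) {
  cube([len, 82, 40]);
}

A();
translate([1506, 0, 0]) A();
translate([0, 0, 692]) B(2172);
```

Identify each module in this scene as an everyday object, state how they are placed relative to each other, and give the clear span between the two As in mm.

A is a table. B is a beam. A beam spans the tops of two tables. The clear span between the two tables is 840 mm.

Second table starts at x = 1506; first ends at x = 666; clear span = 1506 − 666 = 840 mm.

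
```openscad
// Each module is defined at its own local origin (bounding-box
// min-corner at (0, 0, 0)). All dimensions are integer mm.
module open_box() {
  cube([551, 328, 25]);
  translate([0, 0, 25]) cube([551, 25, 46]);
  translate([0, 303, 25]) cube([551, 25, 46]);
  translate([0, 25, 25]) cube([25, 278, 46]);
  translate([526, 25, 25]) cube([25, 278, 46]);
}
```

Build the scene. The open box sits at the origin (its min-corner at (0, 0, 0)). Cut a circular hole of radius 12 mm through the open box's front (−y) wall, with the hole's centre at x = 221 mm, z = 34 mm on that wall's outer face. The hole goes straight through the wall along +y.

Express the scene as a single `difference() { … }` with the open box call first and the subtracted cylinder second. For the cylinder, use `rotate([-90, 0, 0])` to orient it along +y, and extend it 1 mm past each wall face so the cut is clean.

difference() {
  open_box();
  translate([221, -1, 34]) rotate([-90, 0, 0]) cylinder(h = 27, r = 12);
}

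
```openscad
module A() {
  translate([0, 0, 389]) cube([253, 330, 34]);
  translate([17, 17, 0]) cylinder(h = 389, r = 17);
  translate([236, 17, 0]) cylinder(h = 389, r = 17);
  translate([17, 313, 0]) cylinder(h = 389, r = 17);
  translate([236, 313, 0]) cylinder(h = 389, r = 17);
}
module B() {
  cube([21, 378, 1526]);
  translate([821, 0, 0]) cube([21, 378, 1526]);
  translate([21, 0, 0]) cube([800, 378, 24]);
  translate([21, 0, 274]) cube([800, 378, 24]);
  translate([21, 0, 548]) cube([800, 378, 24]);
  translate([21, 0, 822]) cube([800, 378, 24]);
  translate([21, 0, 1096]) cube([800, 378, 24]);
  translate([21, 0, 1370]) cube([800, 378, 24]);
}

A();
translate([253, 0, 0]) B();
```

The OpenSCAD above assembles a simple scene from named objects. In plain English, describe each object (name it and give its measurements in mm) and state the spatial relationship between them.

A is a four-legged stool. The seat is 253×330 mm, 34 mm thick, top at z = 423 mm. It stands on four round legs, each 34 mm in diameter, from z = 0 to the seat underside, each leg's axis is inset half a diameter from the nearest pair of seat edges (so the leg's bounding box is flush with the corner).

B is a bookshelf 842 mm wide overall, 378 mm deep and 1526 mm tall. The two sides are 21 mm thick vertical panels. 6 horizontal shelves of 24 mm thickness span between the inner faces of the sides; the lowest shelf sits on the floor and shelves are stacked with a clear vertical gap of 250 mm between each pair.

The bookshelf is against the stool's +x side, with their −y faces flush.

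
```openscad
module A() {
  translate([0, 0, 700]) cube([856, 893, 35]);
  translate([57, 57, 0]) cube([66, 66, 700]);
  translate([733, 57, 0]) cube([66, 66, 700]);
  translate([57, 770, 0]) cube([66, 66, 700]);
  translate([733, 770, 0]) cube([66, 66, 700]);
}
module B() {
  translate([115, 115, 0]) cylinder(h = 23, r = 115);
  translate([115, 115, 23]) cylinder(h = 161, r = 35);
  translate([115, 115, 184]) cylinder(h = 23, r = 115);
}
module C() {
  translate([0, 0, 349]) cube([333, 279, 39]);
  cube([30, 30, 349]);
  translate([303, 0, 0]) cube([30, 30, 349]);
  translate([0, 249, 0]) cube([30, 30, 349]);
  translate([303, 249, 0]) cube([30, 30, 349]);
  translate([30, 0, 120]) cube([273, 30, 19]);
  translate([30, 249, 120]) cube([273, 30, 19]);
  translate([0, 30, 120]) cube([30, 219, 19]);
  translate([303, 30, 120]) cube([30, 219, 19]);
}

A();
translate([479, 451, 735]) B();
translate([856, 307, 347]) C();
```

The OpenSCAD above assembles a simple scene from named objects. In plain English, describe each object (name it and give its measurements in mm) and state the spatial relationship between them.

A is a table: top 856 mm (x) × 893 mm (y), 35 mm thick, upper face at z = 735 mm, on four 66×66 mm square legs, each inset 57 mm from the nearest pair of top edges, running from z = 0 to the bottom of the top.

B is a spool: two coaxial disc flanges of radius 115 mm and thickness 23 mm, joined by a core cylinder of radius 35 mm and height 161 mm. The lower flange rests on z = 0 and the three cylinders share a vertical axis.

C is a four-legged stool. The seat is 333×279 mm, 39 mm thick, top at z = 388 mm. It stands on four square legs, each 30×30 mm in cross-section, from z = 0 to the seat underside, each flush with a corner of the seat. Four stretchers, 30 mm wide and 19 mm tall, connect adjacent legs with their undersides at z = 120 mm, each running between the inner faces of the legs it joins and aligned with the legs' outer faces on the other axis.

The spool is on top of the table. The stool is beside the table with their tops flush at z = 735.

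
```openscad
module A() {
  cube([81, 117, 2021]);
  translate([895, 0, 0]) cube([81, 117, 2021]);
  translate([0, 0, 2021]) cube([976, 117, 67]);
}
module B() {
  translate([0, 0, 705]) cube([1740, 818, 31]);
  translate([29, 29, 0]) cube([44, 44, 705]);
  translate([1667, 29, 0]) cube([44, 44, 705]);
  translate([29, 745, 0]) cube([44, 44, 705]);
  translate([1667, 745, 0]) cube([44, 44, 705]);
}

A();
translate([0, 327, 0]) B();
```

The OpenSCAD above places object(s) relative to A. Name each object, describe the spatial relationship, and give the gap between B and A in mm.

A is a door frame. B is a table. The table is on the floor beside the door frame on its +y side. The gap between the table and the door frame is 210 mm.

The table's nearest face is 210 mm from the door frame's +y face.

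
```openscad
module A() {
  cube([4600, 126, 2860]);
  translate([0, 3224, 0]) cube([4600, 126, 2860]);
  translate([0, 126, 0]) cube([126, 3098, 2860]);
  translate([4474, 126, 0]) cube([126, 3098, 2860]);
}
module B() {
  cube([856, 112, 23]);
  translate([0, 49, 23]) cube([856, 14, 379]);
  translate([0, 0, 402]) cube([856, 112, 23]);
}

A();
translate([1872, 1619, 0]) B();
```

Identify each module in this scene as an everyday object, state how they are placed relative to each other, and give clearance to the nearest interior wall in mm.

Clearances: x = 1746, y = 1493; minimum 1493 mm.

A is a house frame. B is an I-beam. The I-beam sits inside the house frame, centred. The clearance to the nearest interior wall is 1493 mm.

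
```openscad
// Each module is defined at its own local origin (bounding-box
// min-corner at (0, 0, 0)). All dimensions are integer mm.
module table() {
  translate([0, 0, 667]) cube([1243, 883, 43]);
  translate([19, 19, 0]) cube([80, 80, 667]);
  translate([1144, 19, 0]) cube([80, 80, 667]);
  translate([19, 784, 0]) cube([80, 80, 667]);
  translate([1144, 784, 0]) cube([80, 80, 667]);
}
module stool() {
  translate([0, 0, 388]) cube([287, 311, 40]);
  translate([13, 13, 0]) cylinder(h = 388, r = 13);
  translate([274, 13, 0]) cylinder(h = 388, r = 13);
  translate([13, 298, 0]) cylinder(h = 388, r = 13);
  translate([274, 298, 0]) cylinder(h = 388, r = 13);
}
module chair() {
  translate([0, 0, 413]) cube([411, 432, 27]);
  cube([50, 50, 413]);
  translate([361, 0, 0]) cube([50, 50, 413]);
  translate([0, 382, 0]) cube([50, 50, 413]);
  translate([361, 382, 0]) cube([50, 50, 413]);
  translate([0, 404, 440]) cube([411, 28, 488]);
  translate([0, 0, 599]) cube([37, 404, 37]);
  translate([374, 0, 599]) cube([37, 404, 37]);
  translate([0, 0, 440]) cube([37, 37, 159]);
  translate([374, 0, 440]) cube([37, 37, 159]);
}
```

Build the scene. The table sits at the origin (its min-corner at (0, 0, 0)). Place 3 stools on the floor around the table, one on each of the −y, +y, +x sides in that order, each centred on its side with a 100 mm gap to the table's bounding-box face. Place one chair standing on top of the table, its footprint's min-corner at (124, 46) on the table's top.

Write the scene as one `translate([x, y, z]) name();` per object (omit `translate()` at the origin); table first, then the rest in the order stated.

table();
translate([478, -411, 0]) stool();
translate([478, 983, 0]) stool();
translate([1343, 286, 0]) stool();
translate([124, 46, 710]) chair();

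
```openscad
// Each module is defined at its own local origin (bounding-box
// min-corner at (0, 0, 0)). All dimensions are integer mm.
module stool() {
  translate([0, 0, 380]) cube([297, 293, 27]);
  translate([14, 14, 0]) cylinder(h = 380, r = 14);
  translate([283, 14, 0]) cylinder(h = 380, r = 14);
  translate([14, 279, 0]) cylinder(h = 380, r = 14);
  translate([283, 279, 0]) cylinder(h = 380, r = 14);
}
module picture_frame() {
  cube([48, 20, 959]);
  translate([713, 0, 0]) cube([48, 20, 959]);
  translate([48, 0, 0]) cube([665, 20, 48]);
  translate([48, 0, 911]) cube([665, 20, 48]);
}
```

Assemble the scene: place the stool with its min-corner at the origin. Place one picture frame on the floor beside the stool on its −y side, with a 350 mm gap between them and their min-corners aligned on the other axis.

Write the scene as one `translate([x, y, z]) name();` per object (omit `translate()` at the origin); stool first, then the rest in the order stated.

stool();
translate([0, -370, 0]) picture_frame();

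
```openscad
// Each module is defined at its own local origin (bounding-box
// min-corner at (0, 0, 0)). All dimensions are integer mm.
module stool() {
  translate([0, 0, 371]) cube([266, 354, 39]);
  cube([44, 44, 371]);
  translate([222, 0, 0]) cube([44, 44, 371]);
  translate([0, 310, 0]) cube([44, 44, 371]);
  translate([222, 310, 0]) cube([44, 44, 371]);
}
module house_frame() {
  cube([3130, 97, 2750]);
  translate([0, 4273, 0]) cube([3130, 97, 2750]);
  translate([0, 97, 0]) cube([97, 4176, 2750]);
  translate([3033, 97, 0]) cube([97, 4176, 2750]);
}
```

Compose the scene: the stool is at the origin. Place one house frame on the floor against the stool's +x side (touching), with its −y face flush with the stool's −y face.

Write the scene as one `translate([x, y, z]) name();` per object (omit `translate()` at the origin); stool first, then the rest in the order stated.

stool();
translate([266, 0, 0]) house_frame();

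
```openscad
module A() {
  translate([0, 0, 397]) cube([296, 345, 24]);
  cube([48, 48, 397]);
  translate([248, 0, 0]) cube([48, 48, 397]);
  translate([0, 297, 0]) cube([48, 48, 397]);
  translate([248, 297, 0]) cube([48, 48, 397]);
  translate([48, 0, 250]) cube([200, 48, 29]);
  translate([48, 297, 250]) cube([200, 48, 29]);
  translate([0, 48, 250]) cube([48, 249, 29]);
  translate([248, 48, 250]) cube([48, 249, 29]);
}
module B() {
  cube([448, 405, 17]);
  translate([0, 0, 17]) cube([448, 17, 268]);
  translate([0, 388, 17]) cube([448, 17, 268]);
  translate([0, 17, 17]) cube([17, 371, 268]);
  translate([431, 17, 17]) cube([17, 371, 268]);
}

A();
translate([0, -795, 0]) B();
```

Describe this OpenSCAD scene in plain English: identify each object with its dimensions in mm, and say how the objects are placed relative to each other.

A is a four-legged stool. The seat is 296×345 mm, 24 mm thick, top at z = 421 mm. It stands on four square legs, each 48×48 mm in cross-section, from z = 0 to the seat underside, each flush with a corner of the seat. Four stretchers, 48 mm wide and 29 mm tall, connect adjacent legs with their undersides at z = 250 mm, each running between the inner faces of the legs it joins and aligned with the legs' outer faces on the other axis.

B is an open-topped rectangular box: outside dimensions 448×405×285 mm, with a uniform wall and base thickness of 17 mm. The base is a full 448×405 slab on the floor; four walls sit on top of the base. The front and back walls (the −y and +y sides) span the full width; the two side walls fit between them.

The open box is on the floor beside the stool on its −y side.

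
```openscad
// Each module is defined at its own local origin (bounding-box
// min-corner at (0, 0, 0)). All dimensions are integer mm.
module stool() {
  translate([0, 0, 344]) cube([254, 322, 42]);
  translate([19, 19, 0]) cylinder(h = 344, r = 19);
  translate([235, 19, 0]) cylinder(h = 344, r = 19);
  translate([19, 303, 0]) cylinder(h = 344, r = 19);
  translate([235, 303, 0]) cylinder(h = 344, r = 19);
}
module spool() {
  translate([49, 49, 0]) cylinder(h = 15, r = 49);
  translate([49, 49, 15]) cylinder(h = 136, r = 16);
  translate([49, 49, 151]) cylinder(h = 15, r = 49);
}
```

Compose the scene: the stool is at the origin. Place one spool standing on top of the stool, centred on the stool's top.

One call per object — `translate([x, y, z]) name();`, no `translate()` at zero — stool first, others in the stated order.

stool();
translate([78, 112, 386]) spool();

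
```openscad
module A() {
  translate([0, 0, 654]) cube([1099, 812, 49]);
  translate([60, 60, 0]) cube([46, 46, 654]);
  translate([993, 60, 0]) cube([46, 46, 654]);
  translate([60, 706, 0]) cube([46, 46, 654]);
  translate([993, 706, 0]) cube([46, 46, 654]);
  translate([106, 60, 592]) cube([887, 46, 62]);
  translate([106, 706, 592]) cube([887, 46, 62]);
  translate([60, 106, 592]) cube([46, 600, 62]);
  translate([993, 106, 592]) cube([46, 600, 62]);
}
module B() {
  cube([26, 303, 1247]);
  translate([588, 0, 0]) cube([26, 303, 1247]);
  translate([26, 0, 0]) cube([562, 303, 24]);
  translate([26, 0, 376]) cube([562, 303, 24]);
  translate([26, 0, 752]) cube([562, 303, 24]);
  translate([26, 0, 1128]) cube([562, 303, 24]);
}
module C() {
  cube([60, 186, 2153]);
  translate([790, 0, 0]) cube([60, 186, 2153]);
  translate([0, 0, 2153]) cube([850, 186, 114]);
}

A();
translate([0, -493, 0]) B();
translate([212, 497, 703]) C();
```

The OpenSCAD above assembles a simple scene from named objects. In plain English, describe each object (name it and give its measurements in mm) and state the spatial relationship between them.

A is a table with a 1099×812 mm rectangular top, 49 mm thick, top surface at z = 703 mm, supported by four 46×46 mm square legs, each inset 60 mm from the nearest pair of top edges, running from the floor. Four apron rails, 46 mm thick and 62 mm tall, run between adjacent legs with their top edges flush with the underside of the top and their outer faces flush with the legs' outer faces.

B is a bookshelf 614 mm wide overall, 303 mm deep and 1247 mm tall. The two sides are 26 mm thick vertical panels. 4 horizontal shelves of 24 mm thickness span between the inner faces of the sides; the lowest shelf sits on the floor and shelves are stacked with a clear vertical gap of 352 mm between each pair.

C is a rectangular door frame: two vertical jambs of 60×186 mm section, 2153 mm tall, with a clear opening 730 mm wide between their inner faces. A header 114 mm tall and 186 mm deep lies on top of the jambs and spans the full outside width.

The bookshelf is on the floor beside the table on its −y side. The door frame is on top of the table.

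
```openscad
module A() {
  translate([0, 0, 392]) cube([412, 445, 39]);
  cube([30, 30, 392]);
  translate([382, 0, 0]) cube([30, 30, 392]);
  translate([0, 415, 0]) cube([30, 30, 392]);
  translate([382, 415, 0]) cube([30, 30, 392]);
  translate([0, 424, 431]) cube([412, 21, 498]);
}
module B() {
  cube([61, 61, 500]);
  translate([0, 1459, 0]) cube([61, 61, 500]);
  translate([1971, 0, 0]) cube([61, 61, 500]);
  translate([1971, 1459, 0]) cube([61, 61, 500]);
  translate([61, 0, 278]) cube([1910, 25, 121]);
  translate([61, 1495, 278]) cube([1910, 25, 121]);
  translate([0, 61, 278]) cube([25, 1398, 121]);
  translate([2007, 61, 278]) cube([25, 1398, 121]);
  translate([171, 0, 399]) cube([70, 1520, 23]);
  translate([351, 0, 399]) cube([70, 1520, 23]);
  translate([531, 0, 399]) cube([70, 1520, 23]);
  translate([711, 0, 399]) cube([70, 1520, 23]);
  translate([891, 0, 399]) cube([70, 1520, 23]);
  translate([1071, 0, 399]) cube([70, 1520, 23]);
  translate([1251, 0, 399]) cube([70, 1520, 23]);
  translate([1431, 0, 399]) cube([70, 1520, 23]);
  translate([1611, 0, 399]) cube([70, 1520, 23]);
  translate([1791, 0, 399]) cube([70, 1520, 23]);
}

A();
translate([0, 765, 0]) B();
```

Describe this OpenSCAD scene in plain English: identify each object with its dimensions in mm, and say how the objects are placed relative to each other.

A is a chair: 412×445 mm seat, 39 mm thick, top at z = 431 mm, on four 30 mm square corner legs flush with the seat edges. A 21 mm thick backrest slab spans the full seat width, extending 498 mm above the seat top, its back face flush with the seat's +y edge.

B is a bed frame 2032 mm long (x) by 1520 mm wide (y). Four 61×61 mm corner posts, 500 mm tall, at the corners of the footprint. Four rails of 25 mm thickness and 121 mm height run between adjacent posts with their undersides at z = 278 mm, their outer faces flush with the outside of the frame (the two x-running rails run between the posts' inner faces; the two y-running rails run between the posts' inner faces). 10 slats, each 70 mm wide (x) and 23 mm thick, lie across the top of the two x-running rails, running the full 1520 mm width of the frame in y; the slats are evenly spaced along x between the inner faces of the end posts with equal gaps (rounded down to the nearest mm) at the −x end and between each pair — any rounding remainder accumulates at the +x end.

The bed frame is on the floor beside the chair on its +y side.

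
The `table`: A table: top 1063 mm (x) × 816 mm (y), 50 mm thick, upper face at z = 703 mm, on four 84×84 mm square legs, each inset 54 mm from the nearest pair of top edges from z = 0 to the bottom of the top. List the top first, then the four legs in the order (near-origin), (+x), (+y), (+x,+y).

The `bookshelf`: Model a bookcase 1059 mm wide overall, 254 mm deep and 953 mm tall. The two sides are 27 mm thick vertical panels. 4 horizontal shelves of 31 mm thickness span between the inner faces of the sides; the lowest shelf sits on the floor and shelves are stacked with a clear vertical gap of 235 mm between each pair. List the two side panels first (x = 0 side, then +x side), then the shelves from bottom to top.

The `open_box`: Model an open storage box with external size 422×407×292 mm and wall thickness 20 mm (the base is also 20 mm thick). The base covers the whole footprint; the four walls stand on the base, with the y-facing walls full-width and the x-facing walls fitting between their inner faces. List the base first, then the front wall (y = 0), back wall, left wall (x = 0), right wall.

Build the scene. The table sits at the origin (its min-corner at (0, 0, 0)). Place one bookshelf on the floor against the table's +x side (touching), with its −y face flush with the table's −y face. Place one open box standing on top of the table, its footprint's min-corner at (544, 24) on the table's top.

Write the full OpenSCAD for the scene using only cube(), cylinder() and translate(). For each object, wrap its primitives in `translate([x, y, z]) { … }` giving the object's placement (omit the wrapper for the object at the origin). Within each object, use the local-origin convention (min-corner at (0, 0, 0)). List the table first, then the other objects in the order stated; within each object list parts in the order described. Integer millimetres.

translate([0, 0, 653]) cube([1063, 816, 50]);
translate([54, 54, 0]) cube([84, 84, 653]);
translate([925, 54, 0]) cube([84, 84, 653]);
translate([54, 678, 0]) cube([84, 84, 653]);
translate([925, 678, 0]) cube([84, 84, 653]);
translate([1063, 0, 0]) {
  cube([27, 254, 953]);
  translate([1032, 0, 0]) cube([27, 254, 953]);
  translate([27, 0, 0]) cube([1005, 254, 31]);
  translate([27, 0, 266]) cube([1005, 254, 31]);
  translate([27, 0, 532]) cube([1005, 254, 31]);
  translate([27, 0, 798]) cube([1005, 254, 31]);
}
translate([544, 24, 703]) {
  cube([422, 407, 20]);
  translate([0, 0, 20]) cube([422, 20, 272]);
  translate([0, 387, 20]) cube([422, 20, 272]);
  translate([0, 20, 20]) cube([20, 367, 272]);
  translate([402, 20, 20]) cube([20, 367, 272]);
}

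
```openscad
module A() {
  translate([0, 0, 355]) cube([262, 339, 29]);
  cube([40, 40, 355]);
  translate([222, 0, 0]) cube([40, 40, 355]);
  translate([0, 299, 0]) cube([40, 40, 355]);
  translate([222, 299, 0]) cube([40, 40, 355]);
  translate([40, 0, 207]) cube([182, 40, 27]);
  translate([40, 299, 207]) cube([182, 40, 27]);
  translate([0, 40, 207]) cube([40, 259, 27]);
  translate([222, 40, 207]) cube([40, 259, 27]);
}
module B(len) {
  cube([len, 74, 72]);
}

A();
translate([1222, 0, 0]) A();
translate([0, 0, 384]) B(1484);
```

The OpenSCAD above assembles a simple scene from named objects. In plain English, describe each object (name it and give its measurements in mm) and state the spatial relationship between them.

A is a simple wooden stool: a rectangular seat 262 mm (x) by 339 mm (y), 29 mm thick, top face at z = 384 mm, on four square legs, each 40×40 mm in cross-section. The legs rest on z = 0, each flush with a corner of the seat. Four stretchers, 40 mm wide and 27 mm tall, connect adjacent legs with their undersides at z = 207 mm, each running between the inner faces of the legs it joins and aligned with the legs' outer faces on the other axis.

B is a rectangular beam 1484 mm long (x), 74 mm deep (y), 72 mm thick (z).

The beam spans the tops of two stools placed 960 mm apart, resting at z = 384 mm.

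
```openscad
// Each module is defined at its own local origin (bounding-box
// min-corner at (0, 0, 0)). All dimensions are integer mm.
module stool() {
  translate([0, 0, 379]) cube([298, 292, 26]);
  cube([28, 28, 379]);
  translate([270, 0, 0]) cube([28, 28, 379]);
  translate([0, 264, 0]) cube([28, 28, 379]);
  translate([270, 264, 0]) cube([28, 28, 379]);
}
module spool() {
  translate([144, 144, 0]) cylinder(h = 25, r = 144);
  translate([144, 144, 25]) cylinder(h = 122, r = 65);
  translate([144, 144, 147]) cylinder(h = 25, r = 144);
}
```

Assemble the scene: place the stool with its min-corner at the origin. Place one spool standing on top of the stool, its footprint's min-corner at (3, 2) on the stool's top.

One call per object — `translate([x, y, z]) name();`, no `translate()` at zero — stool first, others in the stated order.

stool();
translate([3, 2, 405]) spool();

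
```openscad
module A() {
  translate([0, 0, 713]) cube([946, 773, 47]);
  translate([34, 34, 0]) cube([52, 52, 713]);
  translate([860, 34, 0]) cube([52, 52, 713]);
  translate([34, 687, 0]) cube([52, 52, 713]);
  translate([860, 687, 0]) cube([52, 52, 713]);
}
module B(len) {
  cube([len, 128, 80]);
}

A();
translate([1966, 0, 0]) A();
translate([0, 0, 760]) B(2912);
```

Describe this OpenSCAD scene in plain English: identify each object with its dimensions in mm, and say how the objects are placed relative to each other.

A is a table with a 946×773 mm rectangular top, 47 mm thick, top surface at z = 760 mm, supported by four 52×52 mm square legs, each inset 34 mm from the nearest pair of top edges, running from the floor.

B is a rectangular beam 2912 mm long (x), 128 mm deep (y), 80 mm thick (z).

The beam spans the tops of two tables placed 1020 mm apart, resting at z = 760 mm.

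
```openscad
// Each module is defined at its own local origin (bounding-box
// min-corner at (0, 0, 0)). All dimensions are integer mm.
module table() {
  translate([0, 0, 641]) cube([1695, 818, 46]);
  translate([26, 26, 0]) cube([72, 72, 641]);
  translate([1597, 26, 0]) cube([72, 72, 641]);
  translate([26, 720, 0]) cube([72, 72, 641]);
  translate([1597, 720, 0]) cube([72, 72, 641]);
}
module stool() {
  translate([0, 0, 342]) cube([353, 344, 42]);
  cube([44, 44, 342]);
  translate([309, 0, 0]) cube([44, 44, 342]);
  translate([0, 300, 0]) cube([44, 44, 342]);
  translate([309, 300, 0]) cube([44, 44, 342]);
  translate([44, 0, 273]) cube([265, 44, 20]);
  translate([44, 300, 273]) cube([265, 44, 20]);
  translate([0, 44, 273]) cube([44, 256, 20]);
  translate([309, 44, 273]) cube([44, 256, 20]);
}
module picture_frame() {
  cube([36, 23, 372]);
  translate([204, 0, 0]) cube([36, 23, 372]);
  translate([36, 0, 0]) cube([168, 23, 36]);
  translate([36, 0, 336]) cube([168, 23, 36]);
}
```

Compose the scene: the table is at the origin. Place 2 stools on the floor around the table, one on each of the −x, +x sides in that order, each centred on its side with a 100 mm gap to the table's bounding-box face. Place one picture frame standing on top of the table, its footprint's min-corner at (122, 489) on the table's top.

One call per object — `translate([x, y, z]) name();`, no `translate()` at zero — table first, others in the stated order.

table();
translate([-453, 237, 0]) stool();
translate([1795, 237, 0]) stool();
translate([122, 489, 687]) picture_frame();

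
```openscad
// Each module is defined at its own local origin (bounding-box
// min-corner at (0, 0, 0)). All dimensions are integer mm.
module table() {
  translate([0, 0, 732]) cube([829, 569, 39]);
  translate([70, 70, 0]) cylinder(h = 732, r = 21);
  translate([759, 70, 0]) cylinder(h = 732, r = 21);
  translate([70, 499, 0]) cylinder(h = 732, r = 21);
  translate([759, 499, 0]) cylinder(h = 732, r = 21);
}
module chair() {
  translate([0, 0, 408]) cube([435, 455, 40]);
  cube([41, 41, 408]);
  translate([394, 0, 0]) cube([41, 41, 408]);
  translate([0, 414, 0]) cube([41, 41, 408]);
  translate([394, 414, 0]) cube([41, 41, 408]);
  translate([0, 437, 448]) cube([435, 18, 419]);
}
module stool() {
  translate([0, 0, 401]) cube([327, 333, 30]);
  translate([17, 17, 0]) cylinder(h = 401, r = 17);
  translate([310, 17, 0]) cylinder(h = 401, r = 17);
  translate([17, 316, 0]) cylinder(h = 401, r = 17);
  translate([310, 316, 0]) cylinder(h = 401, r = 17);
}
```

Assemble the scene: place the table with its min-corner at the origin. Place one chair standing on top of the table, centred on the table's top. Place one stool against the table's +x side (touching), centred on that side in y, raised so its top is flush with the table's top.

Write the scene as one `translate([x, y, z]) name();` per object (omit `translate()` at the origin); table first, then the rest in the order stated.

table();
translate([197, 57, 771]) chair();
translate([829, 118, 340]) stool();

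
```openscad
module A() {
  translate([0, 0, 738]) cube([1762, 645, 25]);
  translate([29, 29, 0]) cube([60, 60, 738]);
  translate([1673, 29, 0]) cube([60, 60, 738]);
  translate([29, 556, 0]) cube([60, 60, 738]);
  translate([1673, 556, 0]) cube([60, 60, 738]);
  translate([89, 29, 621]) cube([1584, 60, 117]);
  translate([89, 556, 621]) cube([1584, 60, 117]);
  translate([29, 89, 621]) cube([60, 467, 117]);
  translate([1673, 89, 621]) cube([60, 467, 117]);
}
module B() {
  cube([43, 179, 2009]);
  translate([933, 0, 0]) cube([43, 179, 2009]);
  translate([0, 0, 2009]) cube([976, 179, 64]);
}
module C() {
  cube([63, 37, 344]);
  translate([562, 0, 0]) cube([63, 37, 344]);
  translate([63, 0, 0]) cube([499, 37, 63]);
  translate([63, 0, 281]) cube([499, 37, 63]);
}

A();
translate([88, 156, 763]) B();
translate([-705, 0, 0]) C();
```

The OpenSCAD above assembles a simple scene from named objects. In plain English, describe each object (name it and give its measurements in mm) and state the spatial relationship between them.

A is a table: top 1762 mm (x) × 645 mm (y), 25 mm thick, upper face at z = 763 mm, on four 60×60 mm square legs, each inset 29 mm from the nearest pair of top edges, running from z = 0 to the bottom of the top. Four apron rails, 60 mm thick and 117 mm tall, run between adjacent legs with their top edges flush with the underside of the top and their outer faces flush with the legs' outer faces.

B is a door frame. The clear opening is 890 mm wide and 2009 mm high. Two 43 mm wide jambs, 179 mm deep, stand either side of the opening from the floor to the top of the opening. A 64 mm thick head sits across the top of both jambs, spanning the full outside width of the frame.

C is a picture frame with a 499×218 mm rectangular opening (x by z) and a uniform 63 mm border on every side. Frame depth is 37 mm along y. It is built from two vertical stiles running the full outside height and two horizontal rails spanning the gap between the stiles.

The door frame is on top of the table. The picture frame is on the floor beside the table on its −x side.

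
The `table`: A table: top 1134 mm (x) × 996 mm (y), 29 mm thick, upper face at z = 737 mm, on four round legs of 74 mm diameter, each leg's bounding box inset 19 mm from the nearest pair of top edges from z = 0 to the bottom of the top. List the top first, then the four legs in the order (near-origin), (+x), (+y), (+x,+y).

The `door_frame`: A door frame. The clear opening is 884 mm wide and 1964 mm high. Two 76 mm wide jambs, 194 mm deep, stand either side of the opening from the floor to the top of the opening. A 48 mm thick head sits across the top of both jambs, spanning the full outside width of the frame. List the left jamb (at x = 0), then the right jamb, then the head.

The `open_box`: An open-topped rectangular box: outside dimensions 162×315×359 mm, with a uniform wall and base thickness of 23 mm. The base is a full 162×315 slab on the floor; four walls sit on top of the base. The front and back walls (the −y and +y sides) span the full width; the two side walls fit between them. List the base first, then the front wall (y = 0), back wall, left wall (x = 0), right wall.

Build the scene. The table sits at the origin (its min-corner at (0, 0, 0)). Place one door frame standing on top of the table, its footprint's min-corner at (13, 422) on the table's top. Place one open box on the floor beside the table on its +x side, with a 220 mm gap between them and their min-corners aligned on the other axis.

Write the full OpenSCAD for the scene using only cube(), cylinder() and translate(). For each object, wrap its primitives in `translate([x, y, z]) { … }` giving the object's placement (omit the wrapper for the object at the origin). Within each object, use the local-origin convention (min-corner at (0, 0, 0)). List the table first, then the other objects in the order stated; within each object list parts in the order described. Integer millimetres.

translate([0, 0, 708]) cube([1134, 996, 29]);
translate([56, 56, 0]) cylinder(h = 708, r = 37);
translate([1078, 56, 0]) cylinder(h = 708, r = 37);
translate([56, 940, 0]) cylinder(h = 708, r = 37);
translate([1078, 940, 0]) cylinder(h = 708, r = 37);
translate([13, 422, 737]) {
  cube([76, 194, 1964]);
  translate([960, 0, 0]) cube([76, 194, 1964]);
  translate([0, 0, 1964]) cube([1036, 194, 48]);
}
translate([1354, 0, 0]) {
  cube([162, 315, 23]);
  translate([0, 0, 23]) cube([162, 23, 336]);
  translate([0, 292, 23]) cube([162, 23, 336]);
  translate([0, 23, 23]) cube([23, 269, 336]);
  translate([139, 23, 23]) cube([23, 269, 336]);
}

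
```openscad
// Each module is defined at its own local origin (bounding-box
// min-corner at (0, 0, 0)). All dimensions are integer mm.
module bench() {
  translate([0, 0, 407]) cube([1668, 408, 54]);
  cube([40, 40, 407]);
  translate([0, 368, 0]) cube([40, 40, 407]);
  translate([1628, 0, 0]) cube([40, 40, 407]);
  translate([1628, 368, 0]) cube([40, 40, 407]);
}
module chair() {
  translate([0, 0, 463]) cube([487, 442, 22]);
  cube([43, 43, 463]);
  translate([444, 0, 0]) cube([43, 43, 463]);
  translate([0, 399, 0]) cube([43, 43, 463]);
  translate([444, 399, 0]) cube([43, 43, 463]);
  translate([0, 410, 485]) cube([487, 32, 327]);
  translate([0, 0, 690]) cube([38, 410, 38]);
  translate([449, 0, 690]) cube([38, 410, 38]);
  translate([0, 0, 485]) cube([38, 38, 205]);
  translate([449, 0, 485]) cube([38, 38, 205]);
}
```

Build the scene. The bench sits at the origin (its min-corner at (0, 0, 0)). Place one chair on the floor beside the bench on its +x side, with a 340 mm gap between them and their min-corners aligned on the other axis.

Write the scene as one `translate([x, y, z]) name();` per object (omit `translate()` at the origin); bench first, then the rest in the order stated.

bench();
translate([2008, 0, 0]) chair();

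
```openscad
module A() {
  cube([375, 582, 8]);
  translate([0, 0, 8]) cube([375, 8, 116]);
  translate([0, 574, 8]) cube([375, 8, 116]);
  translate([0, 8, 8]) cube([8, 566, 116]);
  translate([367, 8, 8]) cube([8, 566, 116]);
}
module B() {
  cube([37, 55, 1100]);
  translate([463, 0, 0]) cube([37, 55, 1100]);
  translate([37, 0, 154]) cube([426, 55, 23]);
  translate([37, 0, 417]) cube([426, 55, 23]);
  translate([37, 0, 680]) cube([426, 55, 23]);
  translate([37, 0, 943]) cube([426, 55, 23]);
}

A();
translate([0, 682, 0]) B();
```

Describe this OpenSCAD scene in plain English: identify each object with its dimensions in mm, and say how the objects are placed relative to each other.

A is an open-topped rectangular box: outside dimensions 375×582×124 mm, with a uniform wall and base thickness of 8 mm. The base is a full 375×582 slab on the floor; four walls sit on top of the base. The front and back walls (the −y and +y sides) span the full width; the two side walls fit between them.

B is a straight ladder. Two 37×55 mm vertical rails, 1100 mm tall, stand 500 mm apart (outside-to-outside) with their front faces coplanar on the −y side. 4 rungs, each 55 mm deep and 23 mm tall, span between the inner faces of the rails, front faces flush with the rails. The lowest rung's underside is at z = 154 mm and rungs are spaced 263 mm apart (underside to underside).

The ladder is on the floor beside the open box on its +y side.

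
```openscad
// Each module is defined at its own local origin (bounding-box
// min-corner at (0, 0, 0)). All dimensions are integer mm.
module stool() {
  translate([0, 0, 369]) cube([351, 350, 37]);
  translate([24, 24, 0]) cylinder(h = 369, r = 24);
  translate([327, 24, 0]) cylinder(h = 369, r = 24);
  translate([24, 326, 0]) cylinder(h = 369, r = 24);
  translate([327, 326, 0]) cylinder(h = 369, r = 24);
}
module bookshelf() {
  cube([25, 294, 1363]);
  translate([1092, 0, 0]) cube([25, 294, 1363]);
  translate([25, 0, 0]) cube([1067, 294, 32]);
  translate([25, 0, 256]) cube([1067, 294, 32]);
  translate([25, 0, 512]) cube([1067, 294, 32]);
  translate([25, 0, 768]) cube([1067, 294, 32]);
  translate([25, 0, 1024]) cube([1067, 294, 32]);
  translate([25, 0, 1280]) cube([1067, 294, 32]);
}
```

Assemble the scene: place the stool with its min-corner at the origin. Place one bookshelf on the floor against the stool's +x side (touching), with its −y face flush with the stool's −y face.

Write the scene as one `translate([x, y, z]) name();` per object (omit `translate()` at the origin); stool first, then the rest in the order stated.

stool();
translate([351, 0, 0]) bookshelf();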